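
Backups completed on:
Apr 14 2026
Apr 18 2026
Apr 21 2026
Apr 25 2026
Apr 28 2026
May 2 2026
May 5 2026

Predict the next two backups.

Every event lands on a Tuesday or Saturday (gaps cycle 4, 3, 4, 3, 4, 3).
So the schedule is: every Tuesday and Saturday.
The following Saturday is May 9 2026.
Next Tuesday: May 12 2026.

May 9 2026, May 12 2026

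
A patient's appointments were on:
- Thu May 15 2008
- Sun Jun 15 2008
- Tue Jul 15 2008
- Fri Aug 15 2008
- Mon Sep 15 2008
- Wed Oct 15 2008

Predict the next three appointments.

Gaps: 31, 30, 31, 31, 30 days — not constant. Every event is on the 15th of the month.
Pattern: the 15th of each month.
November 2008: Sat Nov 15 2008.
December 2008: Mon Dec 15 2008.
Next: January 2009 → Thu Jan 15 2009.

Sat Nov 15 2008, Mon Dec 15 2008, Thu Jan 15 2009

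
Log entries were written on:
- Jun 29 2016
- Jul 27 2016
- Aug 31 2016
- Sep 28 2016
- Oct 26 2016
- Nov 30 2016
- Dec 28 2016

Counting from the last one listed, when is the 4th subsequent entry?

Apr 26 2017

These are Wednesdays with 28, 35, 28, 28, 35, 28-day gaps.
Each is the final Wednesday of its month — Jun 29 2016 is past the 28th, so '4th Wednesday' doesn't fit.
January 2017 ends with Wednesday Jan 25 2017.
Last Wednesday of February 2017: Feb 22 2017.
Last Wednesday of March 2017: Mar 29 2017.
Last Wednesday of April 2017: Apr 26 2017.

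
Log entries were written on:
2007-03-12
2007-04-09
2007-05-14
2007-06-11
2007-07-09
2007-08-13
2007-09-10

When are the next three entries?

2007-10-08, 2007-11-12, 2007-12-10

All dates are Mondays, 28, 35, 28, 28, 35, 28 days apart.
Specifically, the 2nd Monday of each month.
2nd Monday of October 2007: 2007-10-08.
2nd Monday of November 2007: 2007-11-12.
December 2007 — 2nd Monday is 2007-12-10.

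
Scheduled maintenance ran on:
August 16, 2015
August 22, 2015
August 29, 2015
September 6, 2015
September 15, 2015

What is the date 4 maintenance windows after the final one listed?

The spacing grows by 1 each time: 6, 7, 8, 9 days.
Next gap: 10 days. September 15, 2015 + 10 days = September 25, 2015.
Next gap: 11 days. September 25, 2015 + 11 days = October 6, 2015.
Next gap: 12 days. October 6, 2015 + 12 days = October 18, 2015.
Next gap: 13 days. October 18, 2015 + 13 days = October 31, 2015.

October 31, 2015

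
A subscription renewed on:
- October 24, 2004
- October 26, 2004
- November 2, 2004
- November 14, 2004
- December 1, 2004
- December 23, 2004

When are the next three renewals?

January 19, 2005; February 20, 2005; March 29, 2005

Gaps: 2, 7, 12, 17, 22 days — each gap is 5 larger than the previous one.
Next gap: 27 days. December 23, 2004 + 27 days = January 19, 2005.
Next gap: 32 days. January 19, 2005 + 32 days = February 20, 2005.
Next gap: 37 days. February 20, 2005 + 37 days = March 29, 2005.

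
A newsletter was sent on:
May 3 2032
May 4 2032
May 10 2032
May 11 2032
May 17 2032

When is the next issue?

The gap pattern 1, 6, 1, 6 repeats every 2 events.
These are the Mondays and Tuesdays of each week.
Next Tuesday: May 18 2032.

May 18 2032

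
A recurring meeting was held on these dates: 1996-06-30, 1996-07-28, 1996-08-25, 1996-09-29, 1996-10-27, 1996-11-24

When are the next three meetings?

These are Sundays with 28, 28, 35, 28, 28-day gaps.
Each is the final Sunday of its month — 1996-06-30 is past the 28th, so '4th Sunday' doesn't fit.
Last Sunday of December 1996: 1996-12-29.
January 1997 ends with Sunday 1997-01-26.
Last Sunday of February 1997: 1997-02-23.

1996-12-29, 1997-01-26, 1997-02-23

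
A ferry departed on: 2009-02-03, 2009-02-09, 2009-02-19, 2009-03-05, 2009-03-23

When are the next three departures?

2009-04-14, 2009-05-10, 2009-06-09

Gaps: 6, 10, 14, 18 days — each gap is 4 larger than the previous one.
Next gap: 22 days. 2009-03-23 + 22 days = 2009-04-14.
Next gap: 26 days. 2009-04-14 + 26 days = 2009-05-10.
Next gap: 30 days. 2009-05-10 + 30 days = 2009-06-09.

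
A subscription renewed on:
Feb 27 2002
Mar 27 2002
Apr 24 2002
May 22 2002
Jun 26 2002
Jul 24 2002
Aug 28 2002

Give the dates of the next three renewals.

All dates are Wednesdays, 28, 28, 28, 35, 28, 35 days apart.
Specifically, the 4th Wednesday of each month.
4th Wednesday of September 2002: Sep 25 2002.
4th Wednesday of October 2002: Oct 23 2002.
4th Wednesday of November 2002: Nov 27 2002.

Sep 25 2002, Oct 23 2002, Nov 27 2002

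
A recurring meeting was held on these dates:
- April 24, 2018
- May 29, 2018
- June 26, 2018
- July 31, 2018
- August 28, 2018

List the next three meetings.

September 25, 2018; October 30, 2018; November 27, 2018

These are Tuesdays with 35, 28, 35, 28-day gaps.
Each is the final Tuesday of its month — May 29, 2018 is past the 28th, so '4th Tuesday' doesn't fit.
September 2018 ends with Tuesday September 25, 2018.
October 2018 ends with Tuesday October 30, 2018.
November 2018 ends with Tuesday November 27, 2018.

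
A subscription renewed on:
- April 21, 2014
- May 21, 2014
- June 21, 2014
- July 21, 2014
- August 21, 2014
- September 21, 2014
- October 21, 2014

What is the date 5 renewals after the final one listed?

March 21, 2015

The day-of-month is always 21 (30, 31, 30, 31, 31, 30 days between events).
So this recurs on the 21st of each month.
Next: November 2014 → November 21, 2014.
Next: December 2014 → December 21, 2014.
January 2015: January 21, 2015.
February 2015: February 21, 2015.
March 2015: March 21, 2015.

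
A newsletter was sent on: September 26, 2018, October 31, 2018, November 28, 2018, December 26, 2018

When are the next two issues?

These are Wednesdays with 35, 28, 28-day gaps.
Each is the final Wednesday of its month — October 31, 2018 is past the 28th, so '4th Wednesday' doesn't fit.
January 2019 ends with Wednesday January 30, 2019.
Last Wednesday of February 2019: February 27, 2019.

January 30, 2019; February 27, 2019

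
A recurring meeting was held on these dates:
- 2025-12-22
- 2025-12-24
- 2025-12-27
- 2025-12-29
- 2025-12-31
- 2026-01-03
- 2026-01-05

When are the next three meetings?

2026-01-07, 2026-01-10, 2026-01-12

The gap pattern 2, 3, 2, 2, 3, 2 repeats every 3 events.
These are the Mondays, Wednesdays and Saturdays of each week.
Next Wednesday: 2026-01-07.
The following Saturday is 2026-01-10.
Next Monday: 2026-01-12.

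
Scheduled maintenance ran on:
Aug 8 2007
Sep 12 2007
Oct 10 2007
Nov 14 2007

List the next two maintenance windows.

Dec 12 2007, Jan 9 2008

All dates are Wednesdays, 35, 28, 35 days apart.
Specifically, the 2nd Wednesday of each month.
December 2007 — 2nd Wednesday is Dec 12 2007.
January 2008 — 2nd Wednesday is Jan 9 2008.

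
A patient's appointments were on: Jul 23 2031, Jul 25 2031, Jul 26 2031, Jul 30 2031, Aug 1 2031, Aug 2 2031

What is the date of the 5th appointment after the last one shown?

Aug 15 2031

Every event lands on a Wednesday or Friday or Saturday (gaps cycle 2, 1, 4, 2, 1).
So the schedule is: every Wednesday, Friday and Saturday.
Next Wednesday: Aug 6 2031.
The following Friday is Aug 8 2031.
The following Saturday is Aug 9 2031.
The following Wednesday is Aug 13 2031.
The following Friday is Aug 15 2031.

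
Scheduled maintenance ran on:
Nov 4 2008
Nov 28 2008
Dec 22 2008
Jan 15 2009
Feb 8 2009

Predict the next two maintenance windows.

Gaps between consecutive events: 24, 24, 24, 24 days — a constant 24-day interval.
Feb 8 2009 + 24 days = Mar 4 2009.
Mar 4 2009 + 24 days = Mar 28 2009.

Mar 4 2009, Mar 28 2009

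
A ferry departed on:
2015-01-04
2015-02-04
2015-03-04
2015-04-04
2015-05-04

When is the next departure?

Gaps: 31, 28, 31, 30 days — not constant. Every event is on the 4th of the month.
Pattern: the 4th of each month.
Next: June 2015 → 2015-06-04.

2015-06-04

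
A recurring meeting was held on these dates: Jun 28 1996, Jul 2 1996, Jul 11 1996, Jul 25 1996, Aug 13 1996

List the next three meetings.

Sep 6 1996, Oct 5 1996, Nov 8 1996

Gaps: 4, 9, 14, 19 days — each gap is 5 larger than the previous one.
Next gap: 24 days. Aug 13 1996 + 24 days = Sep 6 1996.
Next gap: 29 days. Sep 6 1996 + 29 days = Oct 5 1996.
Next gap: 34 days. Oct 5 1996 + 34 days = Nov 8 1996.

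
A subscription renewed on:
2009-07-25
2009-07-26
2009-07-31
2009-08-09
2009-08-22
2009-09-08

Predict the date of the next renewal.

2009-09-29

Gaps: 1, 5, 9, 13, 17 days — each gap is 4 larger than the previous one.
Next gap: 21 days. 2009-09-08 + 21 days = 2009-09-29.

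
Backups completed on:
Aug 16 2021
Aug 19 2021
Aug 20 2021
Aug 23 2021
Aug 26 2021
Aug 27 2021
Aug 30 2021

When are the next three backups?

The gap pattern 3, 1, 3, 3, 1, 3 repeats every 3 events.
These are the Mondays, Thursdays and Fridays of each week.
The following Thursday is Sep 2 2021.
The following Friday is Sep 3 2021.
The following Monday is Sep 6 2021.

Sep 2 2021, Sep 3 2021, Sep 6 2021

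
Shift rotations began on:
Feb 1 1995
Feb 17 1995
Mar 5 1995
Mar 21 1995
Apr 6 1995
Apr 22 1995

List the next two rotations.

May 8 1995, May 24 1995

The spacing is 16, 16, 16, 16, 16 days — always 16 days.
Apr 22 1995 + 16 days = May 8 1995.
May 8 1995 + 16 days = May 24 1995.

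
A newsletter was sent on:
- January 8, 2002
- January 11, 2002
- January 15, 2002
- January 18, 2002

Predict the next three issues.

Every event lands on a Tuesday or Friday (gaps cycle 3, 4, 3).
So the schedule is: every Tuesday and Friday.
Next Tuesday: January 22, 2002.
The following Friday is January 25, 2002.
Next Tuesday: January 29, 2002.

January 22, 2002; January 25, 2002; January 29, 2002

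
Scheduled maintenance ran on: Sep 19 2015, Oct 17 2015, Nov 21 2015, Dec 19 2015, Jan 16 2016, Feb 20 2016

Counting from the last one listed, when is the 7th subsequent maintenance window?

All dates are Saturdays, 28, 35, 28, 28, 35 days apart.
Specifically, the 3rd Saturday of each month.
3rd Saturday of March 2016: Mar 19 2016.
April 2016 — 3rd Saturday is Apr 16 2016.
May 2016 — 3rd Saturday is May 21 2016.
June 2016 — 3rd Saturday is Jun 18 2016.
July 2016 — 3rd Saturday is Jul 16 2016.
3rd Saturday of August 2016: Aug 20 2016.
September 2016 — 3rd Saturday is Sep 17 2016.

Sep 17 2016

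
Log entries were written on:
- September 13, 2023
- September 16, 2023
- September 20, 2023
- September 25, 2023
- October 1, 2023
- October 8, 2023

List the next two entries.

The spacing grows by 1 each time: 3, 4, 5, 6, 7 days.
Next gap: 8 days. October 8, 2023 + 8 days = October 16, 2023.
Next gap: 9 days. October 16, 2023 + 9 days = October 25, 2023.

October 16, 2023; October 25, 2023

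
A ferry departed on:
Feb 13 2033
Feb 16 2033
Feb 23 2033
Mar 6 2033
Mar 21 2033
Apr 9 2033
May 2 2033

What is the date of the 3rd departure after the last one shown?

Intervals are 3, 7, 11, 15, 19, 23 days — an arithmetic progression with common difference 4.
Next gap: 27 days. May 2 2033 + 27 days = May 29 2033.
Next gap: 31 days. May 29 2033 + 31 days = Jun 29 2033.
Next gap: 35 days. Jun 29 2033 + 35 days = Aug 3 2033.

Aug 3 2033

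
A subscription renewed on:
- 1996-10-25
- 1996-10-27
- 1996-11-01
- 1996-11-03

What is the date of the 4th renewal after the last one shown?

Every event lands on a Friday or Sunday (gaps cycle 2, 5, 2).
So the schedule is: every Friday and Sunday.
Next Friday: 1996-11-08.
Next Sunday: 1996-11-10.
The following Friday is 1996-11-15.
Next Sunday: 1996-11-17.

1996-11-17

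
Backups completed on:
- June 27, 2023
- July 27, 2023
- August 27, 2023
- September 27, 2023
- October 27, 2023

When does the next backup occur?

November 27, 2023

Gaps: 30, 31, 31, 30 days — not constant. Every event is on the 27th of the month.
Pattern: the 27th of each month.
November 2023: November 27, 2023.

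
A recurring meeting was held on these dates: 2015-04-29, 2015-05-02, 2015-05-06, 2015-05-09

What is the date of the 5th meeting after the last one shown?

2015-05-27

The gap pattern 3, 4, 3 repeats every 2 events.
These are the Wednesdays and Saturdays of each week.
Next Wednesday: 2015-05-13.
Next Saturday: 2015-05-16.
The following Wednesday is 2015-05-20.
Next Saturday: 2015-05-23.
The following Wednesday is 2015-05-27.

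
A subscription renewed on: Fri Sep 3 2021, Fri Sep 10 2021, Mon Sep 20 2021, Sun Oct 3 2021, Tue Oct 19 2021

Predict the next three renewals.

Sun Nov 7 2021, Mon Nov 29 2021, Fri Dec 24 2021

Intervals are 7, 10, 13, 16 days — an arithmetic progression with common difference 3.
Next gap: 19 days. Tue Oct 19 2021 + 19 days = Sun Nov 7 2021.
Next gap: 22 days. Sun Nov 7 2021 + 22 days = Mon Nov 29 2021.
Next gap: 25 days. Mon Nov 29 2021 + 25 days = Fri Dec 24 2021.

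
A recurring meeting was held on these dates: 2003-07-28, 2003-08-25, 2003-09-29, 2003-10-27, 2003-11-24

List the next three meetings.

Every date is a Monday; gaps 28, 35, 28, 28 days.
Each is the last Monday of its month (at least one falls on the 29th or later, ruling out '4th Monday').
December 2003 ends with Monday 2003-12-29.
January 2004 ends with Monday 2004-01-26.
Last Monday of February 2004: 2004-02-23.

2003-12-29, 2004-01-26, 2004-02-23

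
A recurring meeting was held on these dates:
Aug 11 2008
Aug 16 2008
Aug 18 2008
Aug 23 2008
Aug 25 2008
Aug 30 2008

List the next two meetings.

The gap pattern 5, 2, 5, 2, 5 repeats every 2 events.
These are the Mondays and Saturdays of each week.
The following Monday is Sep 1 2008.
Next Saturday: Sep 6 2008.

Sep 1 2008, Sep 6 2008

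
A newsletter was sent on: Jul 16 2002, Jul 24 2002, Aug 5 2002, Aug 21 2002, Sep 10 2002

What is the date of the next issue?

Intervals are 8, 12, 16, 20 days — an arithmetic progression with common difference 4.
Next gap: 24 days. Sep 10 2002 + 24 days = Oct 4 2002.

Oct 4 2002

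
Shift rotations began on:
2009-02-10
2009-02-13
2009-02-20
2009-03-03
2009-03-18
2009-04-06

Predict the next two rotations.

2009-04-29, 2009-05-26

The spacing grows by 4 each time: 3, 7, 11, 15, 19 days.
Next gap: 23 days. 2009-04-06 + 23 days = 2009-04-29.
Next gap: 27 days. 2009-04-29 + 27 days = 2009-05-26.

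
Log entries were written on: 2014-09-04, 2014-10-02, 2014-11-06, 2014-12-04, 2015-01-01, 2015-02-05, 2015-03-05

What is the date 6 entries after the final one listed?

2015-09-03

Gaps: 28, 35, 28, 28, 35, 28 days — a mix of 28 and 35. Every date is a Thursday.
Each is the 1st Thursday of its month.
April 2015 — 1st Thursday is 2015-04-02.
May 2015 — 1st Thursday is 2015-05-07.
1st Thursday of June 2015: 2015-06-04.
1st Thursday of July 2015: 2015-07-02.
August 2015 — 1st Thursday is 2015-08-06.
1st Thursday of September 2015: 2015-09-03.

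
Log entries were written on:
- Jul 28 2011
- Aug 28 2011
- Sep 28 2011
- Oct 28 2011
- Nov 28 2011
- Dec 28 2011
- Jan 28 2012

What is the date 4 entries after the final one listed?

Gaps: 31, 31, 30, 31, 30, 31 days — not constant. Every event is on the 28th of the month.
Pattern: the 28th of each month.
Next: February 2012 → Feb 28 2012.
March 2012: Mar 28 2012.
April 2012: Apr 28 2012.
May 2012: May 28 2012.

May 28 2012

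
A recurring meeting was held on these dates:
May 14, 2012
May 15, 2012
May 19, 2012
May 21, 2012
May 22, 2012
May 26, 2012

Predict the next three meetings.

The gap pattern 1, 4, 2, 1, 4 repeats every 3 events.
These are the Mondays, Tuesdays and Saturdays of each week.
Next Monday: May 28, 2012.
The following Tuesday is May 29, 2012.
The following Saturday is June 2, 2012.

May 28, 2012; May 29, 2012; June 2, 2012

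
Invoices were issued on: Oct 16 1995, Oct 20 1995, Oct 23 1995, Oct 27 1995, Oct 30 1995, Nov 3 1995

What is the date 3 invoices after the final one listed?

Nov 13 1995

Every event lands on a Monday or Friday (gaps cycle 4, 3, 4, 3, 4).
So the schedule is: every Monday and Friday.
The following Monday is Nov 6 1995.
Next Friday: Nov 10 1995.
Next Monday: Nov 13 1995.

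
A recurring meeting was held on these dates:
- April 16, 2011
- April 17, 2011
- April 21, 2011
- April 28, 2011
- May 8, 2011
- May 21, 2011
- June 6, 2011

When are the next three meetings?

June 25, 2011; July 17, 2011; August 11, 2011

Gaps: 1, 4, 7, 10, 13, 16 days — each gap is 3 larger than the previous one.
Next gap: 19 days. June 6, 2011 + 19 days = June 25, 2011.
Next gap: 22 days. June 25, 2011 + 22 days = July 17, 2011.
Next gap: 25 days. July 17, 2011 + 25 days = August 11, 2011.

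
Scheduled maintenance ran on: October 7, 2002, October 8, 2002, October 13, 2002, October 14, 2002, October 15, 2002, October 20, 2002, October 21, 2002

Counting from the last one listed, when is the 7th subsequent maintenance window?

The gap pattern 1, 5, 1, 1, 5, 1 repeats every 3 events.
These are the Mondays, Tuesdays and Sundays of each week.
The following Tuesday is October 22, 2002.
Next Sunday: October 27, 2002.
Next Monday: October 28, 2002.
Next Tuesday: October 29, 2002.
Next Sunday: November 3, 2002.
The following Monday is November 4, 2002.
Next Tuesday: November 5, 2002.

November 5, 2002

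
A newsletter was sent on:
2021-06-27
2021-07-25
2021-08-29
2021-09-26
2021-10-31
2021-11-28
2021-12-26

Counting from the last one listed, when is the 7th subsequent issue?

These are Sundays with 28, 35, 28, 35, 28, 28-day gaps.
Each is the final Sunday of its month — 2021-08-29 is past the 28th, so '4th Sunday' doesn't fit.
Last Sunday of January 2022: 2022-01-30.
February 2022 ends with Sunday 2022-02-27.
Last Sunday of March 2022: 2022-03-27.
April 2022 ends with Sunday 2022-04-24.
Last Sunday of May 2022: 2022-05-29.
Last Sunday of June 2022: 2022-06-26.
Last Sunday of July 2022: 2022-07-31.

2022-07-31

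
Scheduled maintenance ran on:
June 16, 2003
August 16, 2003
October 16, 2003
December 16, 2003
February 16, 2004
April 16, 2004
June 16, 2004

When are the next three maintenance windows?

Each date is the 16th; the gaps (61, 61, 61, 62, 60, 61) track the month lengths.
The rule is the 16th of every 2 months.
August 2004: August 16, 2004.
Next: October 2004 → October 16, 2004.
Next: December 2004 → December 16, 2004.

August 16, 2004; October 16, 2004; December 16, 2004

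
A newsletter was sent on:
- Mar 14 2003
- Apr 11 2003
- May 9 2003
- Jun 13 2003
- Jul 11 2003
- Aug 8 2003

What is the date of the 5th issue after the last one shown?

Jan 9 2004

All dates are Fridays, 28, 28, 35, 28, 28 days apart.
Specifically, the 2nd Friday of each month.
September 2003 — 2nd Friday is Sep 12 2003.
2nd Friday of October 2003: Oct 10 2003.
November 2003 — 2nd Friday is Nov 14 2003.
2nd Friday of December 2003: Dec 12 2003.
2nd Friday of January 2004: Jan 9 2004.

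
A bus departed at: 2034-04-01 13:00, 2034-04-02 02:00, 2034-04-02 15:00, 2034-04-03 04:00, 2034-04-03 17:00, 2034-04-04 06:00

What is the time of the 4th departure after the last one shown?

Gaps: 13, 13, 13, 13, 13 hours — each event is 13 hours after the previous one.
2034-04-04 06:00 + 13 h = 2034-04-04 19:00.
2034-04-04 19:00 + 13 h = 2034-04-05 08:00.
2034-04-05 08:00 + 13 h = 2034-04-05 21:00.
2034-04-05 21:00 + 13 h = 2034-04-06 10:00.

2034-04-06 10:00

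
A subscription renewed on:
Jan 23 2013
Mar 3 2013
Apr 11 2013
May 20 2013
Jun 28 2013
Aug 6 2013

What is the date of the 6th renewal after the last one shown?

Mar 28 2014

Every event comes 39 days after the last (39, 39, 39, 39, 39).
Aug 6 2013 + 39 days = Sep 14 2013.
Sep 14 2013 + 39 days = Oct 23 2013.
Oct 23 2013 + 39 days = Dec 1 2013.
Dec 1 2013 + 39 days = Jan 9 2014.
Jan 9 2014 + 39 days = Feb 17 2014.
Feb 17 2014 + 39 days = Mar 28 2014.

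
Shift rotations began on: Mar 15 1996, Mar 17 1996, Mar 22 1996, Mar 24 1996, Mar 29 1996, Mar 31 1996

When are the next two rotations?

Gaps: 2, 5, 2, 5, 2 days — not constant, but cyclic with period 2.
The events fall on every Friday and Sunday.
The following Friday is Apr 5 1996.
The following Sunday is Apr 7 1996.

Apr 5 1996, Apr 7 1996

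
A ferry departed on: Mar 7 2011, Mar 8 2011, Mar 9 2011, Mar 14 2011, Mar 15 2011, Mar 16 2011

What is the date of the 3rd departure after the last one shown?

Mar 23 2011

Gaps: 1, 1, 5, 1, 1 days — not constant, but cyclic with period 3.
The events fall on every Monday, Tuesday and Wednesday.
Next Monday: Mar 21 2011.
Next Tuesday: Mar 22 2011.
The following Wednesday is Mar 23 2011.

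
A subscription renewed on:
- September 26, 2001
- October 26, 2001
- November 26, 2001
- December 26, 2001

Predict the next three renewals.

Gaps: 30, 31, 30 days — not constant. Every event is on the 26th of the month.
Pattern: the 26th of each month.
Next: January 2002 → January 26, 2002.
February 2002: February 26, 2002.
Next: March 2002 → March 26, 2002.

January 26, 2002; February 26, 2002; March 26, 2002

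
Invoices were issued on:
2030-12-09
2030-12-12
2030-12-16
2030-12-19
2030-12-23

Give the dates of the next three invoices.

Every event lands on a Monday or Thursday (gaps cycle 3, 4, 3, 4).
So the schedule is: every Monday and Thursday.
Next Thursday: 2030-12-26.
The following Monday is 2030-12-30.
The following Thursday is 2031-01-02.

2030-12-26, 2030-12-30, 2031-01-02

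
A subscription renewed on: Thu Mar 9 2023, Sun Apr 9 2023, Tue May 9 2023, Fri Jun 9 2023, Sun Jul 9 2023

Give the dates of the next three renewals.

Gaps: 31, 30, 31, 30 days — not constant. Every event is on the 9th of the month.
Pattern: the 9th of each month.
Next: August 2023 → Wed Aug 9 2023.
September 2023: Sat Sep 9 2023.
Next: October 2023 → Mon Oct 9 2023.

Wed Aug 9 2023, Sat Sep 9 2023, Mon Oct 9 2023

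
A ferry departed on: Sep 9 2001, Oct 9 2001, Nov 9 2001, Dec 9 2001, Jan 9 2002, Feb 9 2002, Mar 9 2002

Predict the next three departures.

The day-of-month is always 9 (30, 31, 30, 31, 31, 28 days between events).
So this recurs on the 9th of each month.
April 2002: Apr 9 2002.
Next: May 2002 → May 9 2002.
Next: June 2002 → Jun 9 2002.

Apr 9 2002, May 9 2002, Jun 9 2002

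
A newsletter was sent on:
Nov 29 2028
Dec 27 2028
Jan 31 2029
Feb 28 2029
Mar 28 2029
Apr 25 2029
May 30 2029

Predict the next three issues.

Jun 27 2029, Jul 25 2029, Aug 29 2029

All Wednesdays; the gaps (28, 35, 28, 28, 28, 35) vary with month length.
This is the last Wednesday of each month.
Last Wednesday of June 2029: Jun 27 2029.
July 2029 ends with Wednesday Jul 25 2029.
Last Wednesday of August 2029: Aug 29 2029.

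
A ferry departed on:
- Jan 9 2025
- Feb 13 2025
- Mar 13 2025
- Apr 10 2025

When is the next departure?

May 8 2025

Gaps: 35, 28, 28 days — a mix of 28 and 35. Every date is a Thursday.
Each is the 2nd Thursday of its month.
May 2025 — 2nd Thursday is May 8 2025.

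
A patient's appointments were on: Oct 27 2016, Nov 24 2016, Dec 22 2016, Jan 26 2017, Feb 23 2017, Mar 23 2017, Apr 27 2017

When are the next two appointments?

May 25 2017, Jun 22 2017

Gaps: 28, 28, 35, 28, 28, 35 days — a mix of 28 and 35. Every date is a Thursday.
Each is the 4th Thursday of its month.
May 2017 — 4th Thursday is May 25 2017.
4th Thursday of June 2017: Jun 22 2017.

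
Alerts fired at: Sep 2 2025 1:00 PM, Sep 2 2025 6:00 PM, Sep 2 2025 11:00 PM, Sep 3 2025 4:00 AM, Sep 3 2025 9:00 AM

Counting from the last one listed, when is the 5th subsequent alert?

Sep 4 2025 10:00 AM

The interval is a steady 5 hours (5, 5, 5, 5).
Sep 3 2025 9:00 AM + 5 h = Sep 3 2025 2:00 PM.
Sep 3 2025 2:00 PM + 5 h = Sep 3 2025 7:00 PM.
Sep 3 2025 7:00 PM + 5 h = Sep 4 2025 12:00 AM.
Sep 4 2025 12:00 AM + 5 h = Sep 4 2025 5:00 AM.
Sep 4 2025 5:00 AM + 5 h = Sep 4 2025 10:00 AM.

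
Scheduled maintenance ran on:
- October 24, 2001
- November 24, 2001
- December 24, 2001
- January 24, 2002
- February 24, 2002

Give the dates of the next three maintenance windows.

Gaps: 31, 30, 31, 31 days — not constant. Every event is on the 24th of the month.
Pattern: the 24th of each month.
Next: March 2002 → March 24, 2002.
Next: April 2002 → April 24, 2002.
May 2002: May 24, 2002.

March 24, 2002; April 24, 2002; May 24, 2002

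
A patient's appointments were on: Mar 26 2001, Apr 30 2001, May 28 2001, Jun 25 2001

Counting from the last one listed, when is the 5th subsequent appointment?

Nov 26 2001

All Mondays; the gaps (35, 28, 28) vary with month length.
This is the last Monday of each month.
July 2001 ends with Monday Jul 30 2001.
August 2001 ends with Monday Aug 27 2001.
September 2001 ends with Monday Sep 24 2001.
October 2001 ends with Monday Oct 29 2001.
Last Monday of November 2001: Nov 26 2001.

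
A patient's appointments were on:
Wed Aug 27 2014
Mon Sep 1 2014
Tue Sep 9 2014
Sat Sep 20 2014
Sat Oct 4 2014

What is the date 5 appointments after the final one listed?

The spacing grows by 3 each time: 5, 8, 11, 14 days.
Next gap: 17 days. Sat Oct 4 2014 + 17 days = Tue Oct 21 2014.
Next gap: 20 days. Tue Oct 21 2014 + 20 days = Mon Nov 10 2014.
Next gap: 23 days. Mon Nov 10 2014 + 23 days = Wed Dec 3 2014.
Next gap: 26 days. Wed Dec 3 2014 + 26 days = Mon Dec 29 2014.
Next gap: 29 days. Mon Dec 29 2014 + 29 days = Tue Jan 27 2015.

Tue Jan 27 2015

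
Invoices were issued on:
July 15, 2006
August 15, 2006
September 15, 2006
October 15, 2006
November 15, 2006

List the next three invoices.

Each date is the 15th; the gaps (31, 31, 30, 31) track the month lengths.
The rule is the 15th of each month.
Next: December 2006 → December 15, 2006.
January 2007: January 15, 2007.
February 2007: February 15, 2007.

December 15, 2006; January 15, 2007; February 15, 2007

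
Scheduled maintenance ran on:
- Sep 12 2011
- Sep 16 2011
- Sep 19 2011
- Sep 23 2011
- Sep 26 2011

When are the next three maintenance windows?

Sep 30 2011, Oct 3 2011, Oct 7 2011

Every event lands on a Monday or Friday (gaps cycle 4, 3, 4, 3).
So the schedule is: every Monday and Friday.
The following Friday is Sep 30 2011.
Next Monday: Oct 3 2011.
Next Friday: Oct 7 2011.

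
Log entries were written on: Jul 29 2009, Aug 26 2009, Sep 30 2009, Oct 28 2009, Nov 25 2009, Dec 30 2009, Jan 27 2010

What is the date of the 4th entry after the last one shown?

May 26 2010

All Wednesdays; the gaps (28, 35, 28, 28, 35, 28) vary with month length.
This is the last Wednesday of each month.
Last Wednesday of February 2010: Feb 24 2010.
March 2010 ends with Wednesday Mar 31 2010.
Last Wednesday of April 2010: Apr 28 2010.
Last Wednesday of May 2010: May 26 2010.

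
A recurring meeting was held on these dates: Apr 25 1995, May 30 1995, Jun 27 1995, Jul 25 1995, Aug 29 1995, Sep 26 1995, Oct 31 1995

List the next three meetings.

Nov 28 1995, Dec 26 1995, Jan 30 1996

Every date is a Tuesday; gaps 35, 28, 28, 35, 28, 35 days.
Each is the last Tuesday of its month (at least one falls on the 29th or later, ruling out '4th Tuesday').
November 1995 ends with Tuesday Nov 28 1995.
December 1995 ends with Tuesday Dec 26 1995.
January 1996 ends with Tuesday Jan 30 1996.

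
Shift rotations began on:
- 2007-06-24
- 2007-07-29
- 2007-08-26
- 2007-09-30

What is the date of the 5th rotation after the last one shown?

These are Sundays with 35, 28, 35-day gaps.
Each is the final Sunday of its month — 2007-07-29 is past the 28th, so '4th Sunday' doesn't fit.
Last Sunday of October 2007: 2007-10-28.
November 2007 ends with Sunday 2007-11-25.
Last Sunday of December 2007: 2007-12-30.
January 2008 ends with Sunday 2008-01-27.
Last Sunday of February 2008: 2008-02-24.

2008-02-24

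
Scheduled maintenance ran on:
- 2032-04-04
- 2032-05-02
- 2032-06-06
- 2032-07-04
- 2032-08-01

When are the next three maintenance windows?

All dates are Sundays, 28, 35, 28, 28 days apart.
Specifically, the 1st Sunday of each month.
1st Sunday of September 2032: 2032-09-05.
1st Sunday of October 2032: 2032-10-03.
1st Sunday of November 2032: 2032-11-07.

2032-09-05, 2032-10-03, 2032-11-07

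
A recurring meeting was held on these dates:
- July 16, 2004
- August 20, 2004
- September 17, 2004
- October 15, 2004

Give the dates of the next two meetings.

All dates are Fridays, 35, 28, 28 days apart.
Specifically, the 3rd Friday of each month.
November 2004 — 3rd Friday is November 19, 2004.
December 2004 — 3rd Friday is December 17, 2004.

November 19, 2004; December 17, 2004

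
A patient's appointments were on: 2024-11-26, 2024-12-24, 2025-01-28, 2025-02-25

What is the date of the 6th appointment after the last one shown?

2025-08-26

Gaps: 28, 35, 28 days — a mix of 28 and 35. Every date is a Tuesday.
Each is the 4th Tuesday of its month.
4th Tuesday of March 2025: 2025-03-25.
4th Tuesday of April 2025: 2025-04-22.
4th Tuesday of May 2025: 2025-05-27.
June 2025 — 4th Tuesday is 2025-06-24.
4th Tuesday of July 2025: 2025-07-22.
August 2025 — 4th Tuesday is 2025-08-26.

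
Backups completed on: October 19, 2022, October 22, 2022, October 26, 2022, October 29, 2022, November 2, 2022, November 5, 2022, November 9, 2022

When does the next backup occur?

Every event lands on a Wednesday or Saturday (gaps cycle 3, 4, 3, 4, 3, 4).
So the schedule is: every Wednesday and Saturday.
The following Saturday is November 12, 2022.

November 12, 2022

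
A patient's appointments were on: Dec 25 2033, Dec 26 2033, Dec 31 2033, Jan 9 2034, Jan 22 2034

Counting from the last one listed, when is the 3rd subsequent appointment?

The spacing grows by 4 each time: 1, 5, 9, 13 days.
Next gap: 17 days. Jan 22 2034 + 17 days = Feb 8 2034.
Next gap: 21 days. Feb 8 2034 + 21 days = Mar 1 2034.
Next gap: 25 days. Mar 1 2034 + 25 days = Mar 26 2034.

Mar 26 2034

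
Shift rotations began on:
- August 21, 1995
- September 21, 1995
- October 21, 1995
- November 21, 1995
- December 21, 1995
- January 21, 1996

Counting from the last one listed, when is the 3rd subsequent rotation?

April 21, 1996

The day-of-month is always 21 (31, 30, 31, 30, 31 days between events).
So this recurs on the 21st of each month.
February 1996: February 21, 1996.
Next: March 1996 → March 21, 1996.
Next: April 1996 → April 21, 1996.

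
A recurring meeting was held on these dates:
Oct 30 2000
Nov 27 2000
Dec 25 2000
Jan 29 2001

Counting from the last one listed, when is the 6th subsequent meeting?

Jul 30 2001

Every date is a Monday; gaps 28, 28, 35 days.
Each is the last Monday of its month (at least one falls on the 29th or later, ruling out '4th Monday').
February 2001 ends with Monday Feb 26 2001.
March 2001 ends with Monday Mar 26 2001.
April 2001 ends with Monday Apr 30 2001.
Last Monday of May 2001: May 28 2001.
June 2001 ends with Monday Jun 25 2001.
Last Monday of July 2001: Jul 30 2001.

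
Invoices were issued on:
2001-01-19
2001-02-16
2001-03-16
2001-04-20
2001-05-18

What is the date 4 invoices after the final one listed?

All dates are Fridays, 28, 28, 35, 28 days apart.
Specifically, the 3rd Friday of each month.
June 2001 — 3rd Friday is 2001-06-15.
July 2001 — 3rd Friday is 2001-07-20.
August 2001 — 3rd Friday is 2001-08-17.
3rd Friday of September 2001: 2001-09-21.

2001-09-21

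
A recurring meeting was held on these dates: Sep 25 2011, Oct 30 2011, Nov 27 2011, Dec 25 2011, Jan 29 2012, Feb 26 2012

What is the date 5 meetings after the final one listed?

Jul 29 2012

These are Sundays with 35, 28, 28, 35, 28-day gaps.
Each is the final Sunday of its month — Oct 30 2011 is past the 28th, so '4th Sunday' doesn't fit.
Last Sunday of March 2012: Mar 25 2012.
April 2012 ends with Sunday Apr 29 2012.
Last Sunday of May 2012: May 27 2012.
Last Sunday of June 2012: Jun 24 2012.
July 2012 ends with Sunday Jul 29 2012.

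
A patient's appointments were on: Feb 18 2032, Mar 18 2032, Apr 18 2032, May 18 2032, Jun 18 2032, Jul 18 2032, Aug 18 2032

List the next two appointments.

Sep 18 2032, Oct 18 2032

Each date is the 18th; the gaps (29, 31, 30, 31, 30, 31) track the month lengths.
The rule is the 18th of each month.
Next: September 2032 → Sep 18 2032.
Next: October 2032 → Oct 18 2032.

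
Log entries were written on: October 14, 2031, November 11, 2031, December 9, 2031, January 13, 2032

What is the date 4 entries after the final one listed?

May 11, 2032

These are Tuesdays at 28- or 35-day spacing (28, 28, 35).
The pattern: 2nd Tuesday of the month.
February 2032 — 2nd Tuesday is February 10, 2032.
2nd Tuesday of March 2032: March 9, 2032.
April 2032 — 2nd Tuesday is April 13, 2032.
2nd Tuesday of May 2032: May 11, 2032.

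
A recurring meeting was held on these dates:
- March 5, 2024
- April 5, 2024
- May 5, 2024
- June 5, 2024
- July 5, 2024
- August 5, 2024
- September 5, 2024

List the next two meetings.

October 5, 2024; November 5, 2024

The day-of-month is always 5 (31, 30, 31, 30, 31, 31 days between events).
So this recurs on the 5th of each month.
October 2024: October 5, 2024.
Next: November 2024 → November 5, 2024.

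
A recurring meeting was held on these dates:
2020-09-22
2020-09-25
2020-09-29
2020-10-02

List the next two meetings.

Every event lands on a Tuesday or Friday (gaps cycle 3, 4, 3).
So the schedule is: every Tuesday and Friday.
The following Tuesday is 2020-10-06.
Next Friday: 2020-10-09.

2020-10-06, 2020-10-09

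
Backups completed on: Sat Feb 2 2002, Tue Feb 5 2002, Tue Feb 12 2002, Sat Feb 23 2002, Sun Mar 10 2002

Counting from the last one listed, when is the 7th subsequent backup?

The spacing grows by 4 each time: 3, 7, 11, 15 days.
Next gap: 19 days. Sun Mar 10 2002 + 19 days = Fri Mar 29 2002.
Next gap: 23 days. Fri Mar 29 2002 + 23 days = Sun Apr 21 2002.
Next gap: 27 days. Sun Apr 21 2002 + 27 days = Sat May 18 2002.
Next gap: 31 days. Sat May 18 2002 + 31 days = Tue Jun 18 2002.
Next gap: 35 days. Tue Jun 18 2002 + 35 days = Tue Jul 23 2002.
Next gap: 39 days. Tue Jul 23 2002 + 39 days = Sat Aug 31 2002.
Next gap: 43 days. Sat Aug 31 2002 + 43 days = Sun Oct 13 2002.

Sun Oct 13 2002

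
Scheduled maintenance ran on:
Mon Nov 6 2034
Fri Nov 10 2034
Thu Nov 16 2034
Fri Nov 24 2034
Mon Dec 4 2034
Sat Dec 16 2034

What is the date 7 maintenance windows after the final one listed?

Sat May 5 2035

The spacing grows by 2 each time: 4, 6, 8, 10, 12 days.
Next gap: 14 days. Sat Dec 16 2034 + 14 days = Sat Dec 30 2034.
Next gap: 16 days. Sat Dec 30 2034 + 16 days = Mon Jan 15 2035.
Next gap: 18 days. Mon Jan 15 2035 + 18 days = Fri Feb 2 2035.
Next gap: 20 days. Fri Feb 2 2035 + 20 days = Thu Feb 22 2035.
Next gap: 22 days. Thu Feb 22 2035 + 22 days = Fri Mar 16 2035.
Next gap: 24 days. Fri Mar 16 2035 + 24 days = Mon Apr 9 2035.
Next gap: 26 days. Mon Apr 9 2035 + 26 days = Sat May 5 2035.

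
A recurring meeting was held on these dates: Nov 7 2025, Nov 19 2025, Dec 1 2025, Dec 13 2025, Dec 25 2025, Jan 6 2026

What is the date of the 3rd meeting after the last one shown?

Feb 11 2026

Gaps between consecutive events: 12, 12, 12, 12, 12 days — a constant 12-day interval.
Jan 6 2026 + 12 days = Jan 18 2026.
Jan 18 2026 + 12 days = Jan 30 2026.
Jan 30 2026 + 12 days = Feb 11 2026.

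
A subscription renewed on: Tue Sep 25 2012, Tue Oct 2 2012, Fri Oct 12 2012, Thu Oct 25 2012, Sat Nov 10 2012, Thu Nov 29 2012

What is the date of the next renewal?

Intervals are 7, 10, 13, 16, 19 days — an arithmetic progression with common difference 3.
Next gap: 22 days. Thu Nov 29 2012 + 22 days = Fri Dec 21 2012.

Fri Dec 21 2012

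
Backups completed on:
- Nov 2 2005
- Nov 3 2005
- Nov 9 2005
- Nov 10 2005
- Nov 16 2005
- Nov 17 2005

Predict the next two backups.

The gap pattern 1, 6, 1, 6, 1 repeats every 2 events.
These are the Wednesdays and Thursdays of each week.
The following Wednesday is Nov 23 2005.
Next Thursday: Nov 24 2005.

Nov 23 2005, Nov 24 2005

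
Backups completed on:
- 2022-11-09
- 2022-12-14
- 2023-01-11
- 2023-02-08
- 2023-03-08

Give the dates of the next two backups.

2023-04-12, 2023-05-10

All dates are Wednesdays, 35, 28, 28, 28 days apart.
Specifically, the 2nd Wednesday of each month.
April 2023 — 2nd Wednesday is 2023-04-12.
May 2023 — 2nd Wednesday is 2023-05-10.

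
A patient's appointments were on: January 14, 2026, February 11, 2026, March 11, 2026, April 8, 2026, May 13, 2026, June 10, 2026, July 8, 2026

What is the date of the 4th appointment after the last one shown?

These are Wednesdays at 28- or 35-day spacing (28, 28, 28, 35, 28, 28).
The pattern: 2nd Wednesday of the month.
2nd Wednesday of August 2026: August 12, 2026.
September 2026 — 2nd Wednesday is September 9, 2026.
2nd Wednesday of October 2026: October 14, 2026.
2nd Wednesday of November 2026: November 11, 2026.

November 11, 2026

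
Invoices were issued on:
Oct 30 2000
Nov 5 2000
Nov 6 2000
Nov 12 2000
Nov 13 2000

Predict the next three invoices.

Gaps: 6, 1, 6, 1 days — not constant, but cyclic with period 2.
The events fall on every Monday and Sunday.
The following Sunday is Nov 19 2000.
The following Monday is Nov 20 2000.
Next Sunday: Nov 26 2000.

Nov 19 2000, Nov 20 2000, Nov 26 2000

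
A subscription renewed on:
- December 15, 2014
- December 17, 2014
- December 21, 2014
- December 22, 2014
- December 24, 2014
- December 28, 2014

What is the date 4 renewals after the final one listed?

Gaps: 2, 4, 1, 2, 4 days — not constant, but cyclic with period 3.
The events fall on every Monday, Wednesday and Sunday.
Next Monday: December 29, 2014.
Next Wednesday: December 31, 2014.
Next Sunday: January 4, 2015.
The following Monday is January 5, 2015.

January 5, 2015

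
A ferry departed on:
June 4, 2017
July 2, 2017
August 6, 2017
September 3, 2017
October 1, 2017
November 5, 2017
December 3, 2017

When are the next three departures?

January 7, 2018; February 4, 2018; March 4, 2018

All dates are Sundays, 28, 35, 28, 28, 35, 28 days apart.
Specifically, the 1st Sunday of each month.
1st Sunday of January 2018: January 7, 2018.
1st Sunday of February 2018: February 4, 2018.
March 2018 — 1st Sunday is March 4, 2018.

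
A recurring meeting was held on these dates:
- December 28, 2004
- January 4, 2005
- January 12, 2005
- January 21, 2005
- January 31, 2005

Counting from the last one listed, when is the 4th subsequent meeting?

March 22, 2005

The spacing grows by 1 each time: 7, 8, 9, 10 days.
Next gap: 11 days. January 31, 2005 + 11 days = February 11, 2005.
Next gap: 12 days. February 11, 2005 + 12 days = February 23, 2005.
Next gap: 13 days. February 23, 2005 + 13 days = March 8, 2005.
Next gap: 14 days. March 8, 2005 + 14 days = March 22, 2005.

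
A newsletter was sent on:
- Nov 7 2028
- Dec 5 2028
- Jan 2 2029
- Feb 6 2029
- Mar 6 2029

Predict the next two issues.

These are Tuesdays at 28- or 35-day spacing (28, 28, 35, 28).
The pattern: 1st Tuesday of the month.
1st Tuesday of April 2029: Apr 3 2029.
1st Tuesday of May 2029: May 1 2029.

Apr 3 2029, May 1 2029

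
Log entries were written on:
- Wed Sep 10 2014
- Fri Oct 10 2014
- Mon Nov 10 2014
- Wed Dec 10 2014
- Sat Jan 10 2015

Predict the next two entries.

Tue Feb 10 2015, Tue Mar 10 2015

The day-of-month is always 10 (30, 31, 30, 31 days between events).
So this recurs on the 10th of each month.
February 2015: Tue Feb 10 2015.
Next: March 2015 → Tue Mar 10 2015.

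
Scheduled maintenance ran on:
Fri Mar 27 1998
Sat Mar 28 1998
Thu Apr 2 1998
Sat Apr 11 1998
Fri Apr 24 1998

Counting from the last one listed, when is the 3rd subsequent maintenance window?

Gaps: 1, 5, 9, 13 days — each gap is 4 larger than the previous one.
Next gap: 17 days. Fri Apr 24 1998 + 17 days = Mon May 11 1998.
Next gap: 21 days. Mon May 11 1998 + 21 days = Mon Jun 1 1998.
Next gap: 25 days. Mon Jun 1 1998 + 25 days = Fri Jun 26 1998.

Fri Jun 26 1998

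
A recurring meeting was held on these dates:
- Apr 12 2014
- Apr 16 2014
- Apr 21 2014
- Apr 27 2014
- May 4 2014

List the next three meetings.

May 12 2014, May 21 2014, May 31 2014

The spacing grows by 1 each time: 4, 5, 6, 7 days.
Next gap: 8 days. May 4 2014 + 8 days = May 12 2014.
Next gap: 9 days. May 12 2014 + 9 days = May 21 2014.
Next gap: 10 days. May 21 2014 + 10 days = May 31 2014.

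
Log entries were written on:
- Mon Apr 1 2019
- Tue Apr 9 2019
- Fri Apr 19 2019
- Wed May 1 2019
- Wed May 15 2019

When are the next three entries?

Gaps: 8, 10, 12, 14 days — each gap is 2 larger than the previous one.
Next gap: 16 days. Wed May 15 2019 + 16 days = Fri May 31 2019.
Next gap: 18 days. Fri May 31 2019 + 18 days = Tue Jun 18 2019.
Next gap: 20 days. Tue Jun 18 2019 + 20 days = Mon Jul 8 2019.

Fri May 31 2019, Tue Jun 18 2019, Mon Jul 8 2019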